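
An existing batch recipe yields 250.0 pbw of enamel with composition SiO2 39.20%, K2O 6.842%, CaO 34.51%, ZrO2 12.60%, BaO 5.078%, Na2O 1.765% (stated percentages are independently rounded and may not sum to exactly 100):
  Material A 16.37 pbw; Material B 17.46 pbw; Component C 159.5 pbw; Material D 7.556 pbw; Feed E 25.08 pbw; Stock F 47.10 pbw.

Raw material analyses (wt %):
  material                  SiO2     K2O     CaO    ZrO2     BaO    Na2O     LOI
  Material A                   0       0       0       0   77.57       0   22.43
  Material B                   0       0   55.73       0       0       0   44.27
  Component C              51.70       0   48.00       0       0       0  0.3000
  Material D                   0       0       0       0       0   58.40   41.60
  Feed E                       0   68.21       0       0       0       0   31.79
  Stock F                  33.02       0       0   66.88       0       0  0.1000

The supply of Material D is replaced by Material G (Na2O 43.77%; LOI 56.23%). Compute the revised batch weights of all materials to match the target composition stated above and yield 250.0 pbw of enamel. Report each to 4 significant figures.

All arithmetic maintains exact precision from start to finish. Working values are displayed, rounded to four significant figures, at each printed step — exactly one rounding lands on every reported number; the derived quantities are re-derived from the weighed amounts at 250.0 pbw of glass at full float precision (six oxide percentages, ignition loss, glass mass, the yield, the totals) as written in either problem or answer.
Target oxide masses per 250.0 pbw enamel:
  SiO2: 39.20% × 250.0 = 98.00 pbw
  K2O: 6.842% × 250.0 = 17.10 pbw
  CaO: 34.51% × 250.0 = 86.28 pbw
  ZrO2: 12.60% × 250.0 = 31.50 pbw
  BaO: 5.078% × 250.0 = 12.70 pbw
  Na2O: 1.765% × 250.0 = 4.412 pbw
Sums-versus-targets review given the weights on record, against the basis in use (target by target, the sums agree up to rounding of the answer):
  SiO2: 159.5·0.5170 + 47.10·0.3302 = 98.01 pbw (target 98.00 pbw)
  K2O: 25.08·0.6821 = 17.11 pbw (target 17.10 pbw)
  CaO: 17.46·0.5573 + 159.5·0.4800 = 86.29 pbw (target 86.28 pbw)
  ZrO2: 47.10·0.6688 = 31.50 pbw (target 31.50 pbw)
  BaO: 16.37·0.7757 = 12.70 pbw (target 12.70 pbw)
  Na2O: 10.08·0.4377 = 4.412 pbw (target 4.412 pbw)
Consistency of the glass mass: total batch − LOI = 250.0 pbw (the targets, summed, come to 250.0 pbw; basis as stated: 250.0 pbw — differing by rounding only).
Total batch = Σ batch = 275.6 pbw; Σ batch·LOI gives LOI loss = 25.57 pbw; yield, glass over the total, = 90.72%.

Revised batch per 250.0 pbw enamel:
  Material A: 16.37 pbw
  Material B: 17.46 pbw
  Component C: 159.5 pbw
  Material G: 10.08 pbw
  Feed E: 25.08 pbw
  Stock F: 47.10 pbw
Total batch = 275.6 pbw; LOI loss = 25.57 pbw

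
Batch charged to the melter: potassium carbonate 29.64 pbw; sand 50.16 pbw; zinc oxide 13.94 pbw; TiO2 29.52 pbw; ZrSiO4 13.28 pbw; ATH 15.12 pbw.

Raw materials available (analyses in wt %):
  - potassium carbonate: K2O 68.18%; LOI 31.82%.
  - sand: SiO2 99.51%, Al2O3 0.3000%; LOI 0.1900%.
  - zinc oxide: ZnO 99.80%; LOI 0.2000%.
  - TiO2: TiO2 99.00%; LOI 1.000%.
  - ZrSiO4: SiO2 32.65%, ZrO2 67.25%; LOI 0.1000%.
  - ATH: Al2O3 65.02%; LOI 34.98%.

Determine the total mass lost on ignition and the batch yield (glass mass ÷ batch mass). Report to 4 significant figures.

Values along the way are printed, rounded to four significant figures, alongside each step — exact precision is kept all the way through; exactly one rounding goes into every reported number. The derived quantities are recomputed from the batch weights on 136.5 pbw of glass in exact precision (totals, LOI, yield, the six compositions, net glass mass), exactly as shown in the question or the answer.
Ignition loss by material:
  potassium carbonate: 29.64 × 0.3182 = 9.431 pbw
  sand: 50.16 × 0.001900 = 0.09530 pbw
  zinc oxide: 13.94 × 0.002000 = 0.02788 pbw
  TiO2: 29.52 × 0.01000 = 0.2952 pbw
  ZrSiO4: 13.28 × 0.001000 = 0.01328 pbw
  ATH: 15.12 × 0.3498 = 5.289 pbw
Total LOI = 15.15 pbw
Glass = batch − LOI = 151.7 − 15.15 = 136.5 pbw

LOI loss = 15.15 pbw; glass = 136.5 pbw; yield = 90.01%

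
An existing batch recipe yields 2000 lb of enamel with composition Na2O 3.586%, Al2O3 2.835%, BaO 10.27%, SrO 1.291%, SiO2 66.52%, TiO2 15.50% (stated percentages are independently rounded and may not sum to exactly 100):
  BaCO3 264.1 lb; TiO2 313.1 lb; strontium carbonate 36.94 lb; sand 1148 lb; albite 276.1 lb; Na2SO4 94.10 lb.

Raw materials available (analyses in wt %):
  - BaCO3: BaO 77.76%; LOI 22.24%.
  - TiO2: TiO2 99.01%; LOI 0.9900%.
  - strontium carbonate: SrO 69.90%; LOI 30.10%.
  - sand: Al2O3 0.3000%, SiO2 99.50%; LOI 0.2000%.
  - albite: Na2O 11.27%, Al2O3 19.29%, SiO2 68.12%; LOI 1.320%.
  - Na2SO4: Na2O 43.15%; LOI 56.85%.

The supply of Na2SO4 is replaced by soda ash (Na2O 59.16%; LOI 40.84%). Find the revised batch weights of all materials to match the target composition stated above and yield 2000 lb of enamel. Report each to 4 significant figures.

Revised batch per 2000 lb enamel:
  BaCO3: 264.1 lb
  TiO2: 313.1 lb
  strontium carbonate: 36.94 lb
  sand: 1148 lb
  albite: 276.1 lb
  soda ash: 68.64 lb
Total batch = 2107 lb; LOI loss = 106.9 lb

All arithmetic maintains full precision through the solve; in-progress results appear rounded to 4 significant figures between the steps — each reported figure undergoes a single rounding. All derived quantities are re-derived at full precision (ignition loss, yield, the totals, net glass mass, six oxide percentages) from the batch weights per 2000 lb of glass exactly as printed in problem or answer.
Target masses of each oxide per 2000 lb enamel:
  Na2O: 3.586% × 2000 = 71.72 lb
  Al2O3: 2.835% × 2000 = 56.70 lb
  BaO: 10.27% × 2000 = 205.4 lb
  SrO: 1.291% × 2000 = 25.82 lb
  SiO2: 66.52% × 2000 = 1330 lb
  TiO2: 15.50% × 2000 = 310.0 lb
Checking each oxide sum on the weights just shown, against the basis in use (every target is met by its sum given rounding of the digits):
  Na2O: 276.1·0.1127 + 68.64·0.5916 = 71.72 lb (target 71.72 lb)
  Al2O3: 1148·0.003000 + 276.1·0.1929 = 56.70 lb (target 56.70 lb)
  BaO: 264.1·0.7776 = 205.4 lb (target 205.4 lb)
  SrO: 36.94·0.6990 = 25.82 lb (target 25.82 lb)
  SiO2: 1148·0.9950 + 276.1·0.6812 = 1330 lb (target 1330 lb)
  TiO2: 313.1·0.9901 = 310.0 lb (target 310.0 lb)
Auditing the glass mass value: Σ batch − LOI loss = 2000 lb (the Σ of target masses is 2000 lb; versus the stated basis of 2000 lb — deltas are rounding alone).
Summing the batch: Σ batch = 2107 lb; LOI removed, Σ of batch·LOI: 106.9 lb; glass ÷ batch gives a yield of 94.92%.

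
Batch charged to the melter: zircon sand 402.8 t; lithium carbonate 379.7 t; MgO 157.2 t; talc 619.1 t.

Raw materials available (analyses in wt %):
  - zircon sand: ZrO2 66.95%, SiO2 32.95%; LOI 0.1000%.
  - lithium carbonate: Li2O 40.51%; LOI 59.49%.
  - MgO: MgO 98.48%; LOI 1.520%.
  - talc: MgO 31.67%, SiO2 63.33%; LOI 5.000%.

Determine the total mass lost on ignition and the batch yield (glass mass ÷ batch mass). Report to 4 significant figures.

LOI loss = 259.6 t; glass = 1299 t; yield = 83.34%

In-progress results are shown, rounded to four significant digits, in the working. Full precision is carried from start to finish. Exactly one rounding goes into every reported figure; all derived quantities are re-derived at full float precision (the four compositions, glass mass, the totals, LOI, the yield) from the weighed amounts on 1299 t of glass precisely as stated by either problem or answer.
Each material's LOI contribution:
  zircon sand: 402.8 × 0.001000 = 0.4028 t
  lithium carbonate: 379.7 × 0.5949 = 225.9 t
  MgO: 157.2 × 0.01520 = 2.389 t
  talc: 619.1 × 0.05000 = 30.96 t
Total LOI = 259.6 t
Glass = batch − LOI = 1559 − 259.6 = 1299 t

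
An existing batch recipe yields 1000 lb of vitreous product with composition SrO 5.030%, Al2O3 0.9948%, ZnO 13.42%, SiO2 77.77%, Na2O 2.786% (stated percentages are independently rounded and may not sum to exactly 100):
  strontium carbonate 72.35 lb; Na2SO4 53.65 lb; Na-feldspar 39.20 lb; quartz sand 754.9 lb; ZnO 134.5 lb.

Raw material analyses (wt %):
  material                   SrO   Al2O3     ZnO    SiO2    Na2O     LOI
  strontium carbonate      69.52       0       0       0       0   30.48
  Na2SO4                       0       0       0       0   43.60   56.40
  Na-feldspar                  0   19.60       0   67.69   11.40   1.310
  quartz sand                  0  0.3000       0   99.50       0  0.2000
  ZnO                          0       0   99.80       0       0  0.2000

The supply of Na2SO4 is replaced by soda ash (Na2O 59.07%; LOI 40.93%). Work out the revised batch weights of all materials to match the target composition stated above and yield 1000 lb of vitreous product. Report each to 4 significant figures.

All arithmetic carries full float precision end to end; in-progress results are printed (rounded to four significant figures) between the steps — a single rounding completes every reported figure; the derived quantities (totals, yield, glass mass, the five compositions, LOI) are recomputed in full float precision from the batch weights for 1000 lb of glass as written in question or answer.
The oxide mass targets at 1000 lb vitreous product:
  SrO: 5.030% × 1000 = 50.30 lb
  Al2O3: 0.9948% × 1000 = 9.948 lb
  ZnO: 13.42% × 1000 = 134.2 lb
  SiO2: 77.77% × 1000 = 777.7 lb
  Na2O: 2.786% × 1000 = 27.86 lb
A balance pass over the oxides, applying the batch weights above, versus the basis set out (summed amounts equal target values exact up to rounding of places):
  SrO: 72.35·0.6952 = 50.30 lb (target 50.30 lb)
  Al2O3: 39.20·0.1960 + 754.9·0.003000 = 9.948 lb (target 9.948 lb)
  ZnO: 134.5·0.9980 = 134.2 lb (target 134.2 lb)
  SiO2: 39.20·0.6769 + 754.9·0.9950 = 777.7 lb (target 777.7 lb)
  Na2O: 39.60·0.5907 + 39.20·0.1140 = 27.86 lb (target 27.86 lb)
Glass-mass closure: batch Σ − ignition loss = 1000 lb (per-oxide target masses sum to 1000 lb; against the stated basis, 1000 lb — deltas are rounding alone).
Batch total: Σ batch = 1041 lb; ignition loss, Σ(batch × LOI) = 40.55 lb; as yield: glass ÷ batch → 96.10%.

Revised batch per 1000 lb vitreous product:
  strontium carbonate: 72.35 lb
  soda ash: 39.60 lb
  Na-feldspar: 39.20 lb
  quartz sand: 754.9 lb
  ZnO: 134.5 lb
Total batch = 1041 lb; LOI loss = 40.55 lb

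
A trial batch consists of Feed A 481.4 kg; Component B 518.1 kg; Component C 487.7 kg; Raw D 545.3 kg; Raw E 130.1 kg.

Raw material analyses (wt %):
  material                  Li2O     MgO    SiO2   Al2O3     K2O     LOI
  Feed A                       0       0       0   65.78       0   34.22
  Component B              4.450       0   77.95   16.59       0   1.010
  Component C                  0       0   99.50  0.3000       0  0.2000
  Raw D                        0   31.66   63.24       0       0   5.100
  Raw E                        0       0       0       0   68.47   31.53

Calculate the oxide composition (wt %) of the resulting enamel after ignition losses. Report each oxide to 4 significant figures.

Every computation runs at full precision in all steps; the intermediate values are printed (rounded to four significant figures) as written — every reported result carries a single rounding — all derived quantities (totals, net glass mass, LOI, the yield, five oxide percentages) are rebuilt from the weighed amounts at 1923 kg of glass in exact precision, as quoted within question or answer.
Oxide-by-oxide delivered mass:
  Li2O: 518.1·0.04450 = 23.06 kg
  MgO: 545.3·0.3166 = 172.6 kg
  SiO2: 518.1·0.7795 + 487.7·0.9950 + 545.3·0.6324 = 1234 kg
  Al2O3: 481.4·0.6578 + 518.1·0.1659 + 487.7·0.003000 = 404.1 kg
  K2O: 130.1·0.6847 = 89.08 kg
LOI: 481.4·0.3422 + 518.1·0.01010 + 487.7·0.002000 + 545.3·0.05100 + 130.1·0.3153 = 239.8 kg
Resulting glass, batch − LOI: 2163 − 239.8 = 1923 kg (equal to the oxide-mass sum)
oxide / glass × 100 gives the wt %

Glass mass = 1923 kg (batch 2163 − LOI 239.8).
Composition: Li2O 1.199%, MgO 8.979%, SiO2 64.17%, Al2O3 21.01%, K2O 4.633%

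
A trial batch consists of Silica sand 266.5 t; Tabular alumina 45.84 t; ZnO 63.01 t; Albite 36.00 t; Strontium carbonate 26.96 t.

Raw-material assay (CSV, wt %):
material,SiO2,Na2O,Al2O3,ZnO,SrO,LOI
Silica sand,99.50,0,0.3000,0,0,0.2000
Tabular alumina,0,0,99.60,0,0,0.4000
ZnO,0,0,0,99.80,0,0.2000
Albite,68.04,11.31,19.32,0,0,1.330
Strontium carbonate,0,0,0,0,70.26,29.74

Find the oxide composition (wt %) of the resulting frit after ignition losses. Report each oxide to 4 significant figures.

Glass mass = 429.0 t (batch 438.3 − LOI 9.339).
Composition: SiO2 67.52%, Na2O 0.9492%, Al2O3 12.45%, ZnO 14.66%, SrO 4.416%

Mid-chain values are displayed (rounded to 4 significant figures) within the worked lines — the whole derivation maintains exact precision in every operation; exactly one rounding lands on every reported number; all derived quantities, which include the five compositions, totals, LOI, glass mass, yield, are carried at full precision, exactly as printed in question or answer, from the batch weights for 429.0 t of glass.
Oxide-by-oxide delivered mass:
  SiO2: 266.5·0.9950 + 36.00·0.6804 = 289.7 t
  Na2O: 36.00·0.1131 = 4.072 t
  Al2O3: 266.5·0.003000 + 45.84·0.9960 + 36.00·0.1932 = 53.41 t
  ZnO: 63.01·0.9980 = 62.88 t
  SrO: 26.96·0.7026 = 18.94 t
LOI: 266.5·0.002000 + 45.84·0.004000 + 63.01·0.002000 + 36.00·0.01330 + 26.96·0.2974 = 9.339 t
Net of LOI, the glass mass = 438.3 − 9.339 = 429.0 t (consistent with Σ oxide mass)
each wt % is 100 × oxide ÷ glass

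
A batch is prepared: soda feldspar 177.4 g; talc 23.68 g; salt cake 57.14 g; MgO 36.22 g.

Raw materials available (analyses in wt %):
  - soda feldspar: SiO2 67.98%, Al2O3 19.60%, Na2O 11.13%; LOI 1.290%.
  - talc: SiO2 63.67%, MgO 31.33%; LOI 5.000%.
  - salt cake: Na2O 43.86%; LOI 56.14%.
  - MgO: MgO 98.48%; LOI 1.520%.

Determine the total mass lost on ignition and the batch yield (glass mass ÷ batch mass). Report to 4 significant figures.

Intermediates are printed, rounded to four significant figures, in the working — every computation maintains exact precision in all steps — every reported value is rounded once only; all derived quantities (the yield, net glass mass, the four compositions, ignition loss, totals) are re-derived in full precision starting from the weights per 258.3 g of glass as written in the problem or the answer.
Loss on ignition, line by line:
  soda feldspar: 177.4 × 0.01290 = 2.288 g
  talc: 23.68 × 0.05000 = 1.184 g
  salt cake: 57.14 × 0.5614 = 32.08 g
  MgO: 36.22 × 0.01520 = 0.5505 g
Total LOI = 36.10 g
Glass = batch − LOI = 294.4 − 36.10 = 258.3 g

LOI loss = 36.10 g; glass = 258.3 g; yield = 87.74%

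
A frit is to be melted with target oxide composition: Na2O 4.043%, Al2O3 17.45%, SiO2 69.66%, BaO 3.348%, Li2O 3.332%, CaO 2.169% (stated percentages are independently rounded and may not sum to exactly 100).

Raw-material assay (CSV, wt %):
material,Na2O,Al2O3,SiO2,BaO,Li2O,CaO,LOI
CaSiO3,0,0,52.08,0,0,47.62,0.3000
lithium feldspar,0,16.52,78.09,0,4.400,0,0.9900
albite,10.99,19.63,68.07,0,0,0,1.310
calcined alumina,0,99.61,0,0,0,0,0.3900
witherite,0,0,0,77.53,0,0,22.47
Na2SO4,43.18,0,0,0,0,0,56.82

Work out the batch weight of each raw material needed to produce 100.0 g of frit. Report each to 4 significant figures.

Batch per 100.0 g frit:
  CaSiO3: 4.555 g
  lithium feldspar: 75.73 g
  albite: 11.98 g
  calcined alumina: 2.599 g
  witherite: 4.318 g
  Na2SO4: 6.315 g
Total batch = 105.5 g; LOI loss = 5.489 g; yield = 94.80%

Each numeric step maintains full float precision through the solve; working values are displayed, rounded to 4 significant digits, as written. Each reported figure sees exactly one rounding. All derived quantities, which include yield, net glass mass, ignition loss, totals, the six compositions, are carried at full float precision, exactly as printed in question or answer, from the weighed amounts for 100.0 g of glass.
Target masses of each oxide per 100.0 g frit:
  Na2O: 4.043% × 100.0 = 4.043 g
  Al2O3: 17.45% × 100.0 = 17.45 g
  SiO2: 69.66% × 100.0 = 69.66 g
  BaO: 3.348% × 100.0 = 3.348 g
  Li2O: 3.332% × 100.0 = 3.332 g
  CaO: 2.169% × 100.0 = 2.169 g
Checking each oxide sum from the weights as reported, on the stated basis (each sum matches its target mass exact up to rounding of places):
  Na2O: 11.98·0.1099 + 6.315·0.4318 = 4.043 g (target 4.043 g)
  Al2O3: 75.73·0.1652 + 11.98·0.1963 + 2.599·0.9961 = 17.45 g (target 17.45 g)
  SiO2: 4.555·0.5208 + 75.73·0.7809 + 11.98·0.6807 = 69.66 g (target 69.66 g)
  BaO: 4.318·0.7753 = 3.348 g (target 3.348 g)
  Li2O: 75.73·0.04400 = 3.332 g (target 3.332 g)
  CaO: 4.555·0.4762 = 2.169 g (target 2.169 g)
Glass-mass sanity pass: whole batch net of LOI = 100.0 g (targets for the oxides total 100.0 g; stated basis 100.0 g — a pure rounding effect).
Whole-batch sum: Σ batch = 105.5 g; the LOI term Σ batch·LOI equals 5.489 g; glass ÷ batch gives a yield of 94.80%.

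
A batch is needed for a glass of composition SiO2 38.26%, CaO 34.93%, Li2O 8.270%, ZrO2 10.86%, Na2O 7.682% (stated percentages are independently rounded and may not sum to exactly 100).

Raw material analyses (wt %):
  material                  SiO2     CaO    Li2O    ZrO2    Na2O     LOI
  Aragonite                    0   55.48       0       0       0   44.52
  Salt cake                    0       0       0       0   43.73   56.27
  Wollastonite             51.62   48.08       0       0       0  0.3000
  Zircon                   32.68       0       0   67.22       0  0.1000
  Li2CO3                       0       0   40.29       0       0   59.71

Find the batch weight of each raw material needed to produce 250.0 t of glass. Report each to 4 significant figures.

Batch per 250.0 t glass:
  Aragonite: 18.98 t
  Salt cake: 43.92 t
  Wollastonite: 159.7 t
  Zircon: 40.39 t
  Li2CO3: 51.32 t
Total batch = 314.3 t; LOI loss = 64.33 t; yield = 79.53%

All arithmetic runs at exact precision throughout; mid-chain values appear rounded off to 4 significant figures in the printout. Every reported value is rounded exactly once. The derived quantities, including five oxide percentages, yield, totals, ignition loss, net glass mass, are computed using the weight values per 250.0 t of glass at full precision as written in problem or answer.
Oxide mass targets, per 250.0 t glass:
  SiO2: 38.26% × 250.0 = 95.65 t
  CaO: 34.93% × 250.0 = 87.32 t
  Li2O: 8.270% × 250.0 = 20.68 t
  ZrO2: 10.86% × 250.0 = 27.15 t
  Na2O: 7.682% × 250.0 = 19.20 t
Per-oxide balance check working from each reported weight, versus the basis set out (delivered sums recover each target inside rounding margins):
  SiO2: 159.7·0.5162 + 40.39·0.3268 = 95.64 t (target 95.65 t)
  CaO: 18.98·0.5548 + 159.7·0.4808 = 87.31 t (target 87.32 t)
  Li2O: 51.32·0.4029 = 20.68 t (target 20.68 t)
  ZrO2: 40.39·0.6722 = 27.15 t (target 27.15 t)
  Na2O: 43.92·0.4373 = 19.21 t (target 19.20 t)
Glass-mass sanity pass: total charge less LOI = 250.0 t (summing oxide targets gives 250.0 t; versus the stated basis of 250.0 t — rounding explains the deltas).
Batch grand total — Σ batch = 314.3 t; the LOI term Σ batch·LOI equals 64.33 t; the yield ratio, glass ÷ batch: 79.53%.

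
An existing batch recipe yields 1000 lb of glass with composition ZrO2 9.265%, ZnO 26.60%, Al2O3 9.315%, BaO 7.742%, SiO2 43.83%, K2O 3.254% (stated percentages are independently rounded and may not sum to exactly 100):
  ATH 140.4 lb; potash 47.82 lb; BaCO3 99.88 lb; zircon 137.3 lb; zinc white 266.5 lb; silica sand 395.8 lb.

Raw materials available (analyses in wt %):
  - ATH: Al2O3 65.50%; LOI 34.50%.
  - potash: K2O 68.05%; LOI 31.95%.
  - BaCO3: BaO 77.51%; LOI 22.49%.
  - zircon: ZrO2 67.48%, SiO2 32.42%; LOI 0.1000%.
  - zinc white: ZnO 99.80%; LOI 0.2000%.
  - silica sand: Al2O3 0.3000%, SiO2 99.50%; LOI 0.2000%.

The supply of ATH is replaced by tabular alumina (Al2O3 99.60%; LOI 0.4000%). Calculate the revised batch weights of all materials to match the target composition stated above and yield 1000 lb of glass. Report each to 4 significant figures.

The intermediate values are shown, with 4-significant-figure rounding, in the working; all arithmetic carries full precision throughout. Every reported result takes just one rounding. All derived quantities are rebuilt in full precision (the yield, the totals, glass mass, six oxide percentages, LOI) from the weighed amounts on 1000 lb of glass exactly as shown in the question or the answer.
Oxide mass targets, per 1000 lb glass:
  ZrO2: 9.265% × 1000 = 92.65 lb
  ZnO: 26.60% × 1000 = 266.0 lb
  Al2O3: 9.315% × 1000 = 93.15 lb
  BaO: 7.742% × 1000 = 77.42 lb
  SiO2: 43.83% × 1000 = 438.3 lb
  K2O: 3.254% × 1000 = 32.54 lb
Checking each oxide sum working from each reported weight, at the basis given (each sum matches its target mass given rounding of the digits):
  ZrO2: 137.3·0.6748 = 92.65 lb (target 92.65 lb)
  ZnO: 266.5·0.9980 = 266.0 lb (target 266.0 lb)
  Al2O3: 92.33·0.9960 + 395.8·0.003000 = 93.15 lb (target 93.15 lb)
  BaO: 99.88·0.7751 = 77.42 lb (target 77.42 lb)
  SiO2: 137.3·0.3242 + 395.8·0.9950 = 438.3 lb (target 438.3 lb)
  K2O: 47.82·0.6805 = 32.54 lb (target 32.54 lb)
Glass-mass closure: batch total minus LOI = 1000 lb (the targets, summed, come to 1000 lb; stated basis 1000 lb — any gap is answer rounding).
Batch total: Σ batch = 1040 lb; LOI loss = Σ batch·LOI = 39.57 lb; glass ÷ batch gives a yield of 96.19%.

Revised batch per 1000 lb glass:
  tabular alumina: 92.33 lb
  potash: 47.82 lb
  BaCO3: 99.88 lb
  zircon: 137.3 lb
  zinc white: 266.5 lb
  silica sand: 395.8 lb
Total batch = 1040 lb; LOI loss = 39.57 lb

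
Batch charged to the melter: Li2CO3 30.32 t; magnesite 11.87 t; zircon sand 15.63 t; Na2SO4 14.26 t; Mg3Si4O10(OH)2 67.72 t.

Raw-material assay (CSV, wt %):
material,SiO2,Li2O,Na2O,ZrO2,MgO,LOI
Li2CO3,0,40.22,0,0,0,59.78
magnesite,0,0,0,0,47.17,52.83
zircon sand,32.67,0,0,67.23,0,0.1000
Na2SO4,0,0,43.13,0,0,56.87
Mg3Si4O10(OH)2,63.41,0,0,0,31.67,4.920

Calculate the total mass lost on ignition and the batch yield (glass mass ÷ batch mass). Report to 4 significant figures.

LOI loss = 35.85 t; glass = 103.9 t; yield = 74.35%

Mid-chain values are shown (rounded to 4 significant figures) alongside each step — each numeric step keeps full float precision throughout. Each reported result takes a single rounding — all derived quantities are computed from the weighed amounts on 103.9 t of glass in exact precision (totals, five oxide percentages, ignition loss, glass mass, yield) as they appear in the question or the answer.
Per-material ignition loss:
  Li2CO3: 30.32 × 0.5978 = 18.13 t
  magnesite: 11.87 × 0.5283 = 6.271 t
  zircon sand: 15.63 × 0.001000 = 0.01563 t
  Na2SO4: 14.26 × 0.5687 = 8.110 t
  Mg3Si4O10(OH)2: 67.72 × 0.04920 = 3.332 t
Total LOI = 35.85 t
Glass = batch − LOI = 139.8 − 35.85 = 103.9 t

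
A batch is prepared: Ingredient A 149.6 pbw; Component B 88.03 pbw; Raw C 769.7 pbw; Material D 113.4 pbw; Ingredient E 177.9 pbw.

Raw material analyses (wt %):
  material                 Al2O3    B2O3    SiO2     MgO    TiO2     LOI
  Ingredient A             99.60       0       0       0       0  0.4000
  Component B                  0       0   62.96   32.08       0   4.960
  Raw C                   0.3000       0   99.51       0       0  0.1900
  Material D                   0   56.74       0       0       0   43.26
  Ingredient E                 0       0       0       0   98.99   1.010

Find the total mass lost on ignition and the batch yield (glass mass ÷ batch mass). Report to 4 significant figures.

LOI loss = 57.28 pbw; glass = 1241 pbw; yield = 95.59%

In-progress results are displayed rounded to 4 significant figures across the worked steps — all arithmetic runs at full float precision at each step. Each reported result is rounded once only. The derived quantities, including the yield, ignition loss, glass mass, five oxide percentages, totals, are recomputed from the weighed amounts per 1241 pbw of glass at full precision, as given in the problem or the answer.
LOI of each material in turn:
  Ingredient A: 149.6 × 0.004000 = 0.5984 pbw
  Component B: 88.03 × 0.04960 = 4.366 pbw
  Raw C: 769.7 × 0.001900 = 1.462 pbw
  Material D: 113.4 × 0.4326 = 49.06 pbw
  Ingredient E: 177.9 × 0.01010 = 1.797 pbw
Total LOI = 57.28 pbw
Glass = batch − LOI = 1299 − 57.28 = 1241 pbw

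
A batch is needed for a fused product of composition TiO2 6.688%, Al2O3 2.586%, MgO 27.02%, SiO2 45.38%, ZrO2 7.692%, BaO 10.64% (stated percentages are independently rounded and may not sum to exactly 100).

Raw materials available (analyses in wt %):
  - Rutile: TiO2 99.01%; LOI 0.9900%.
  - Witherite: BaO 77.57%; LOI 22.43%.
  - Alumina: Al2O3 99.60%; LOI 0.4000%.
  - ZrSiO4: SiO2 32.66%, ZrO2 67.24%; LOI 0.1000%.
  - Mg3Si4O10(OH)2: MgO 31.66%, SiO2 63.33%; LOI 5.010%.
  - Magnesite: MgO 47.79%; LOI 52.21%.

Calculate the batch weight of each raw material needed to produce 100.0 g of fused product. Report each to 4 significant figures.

All arithmetic keeps full precision through the solve; values along the way are shown (rounded to four significant figures) between the steps; every reported figure is rounded a single time; all derived quantities are carried from the weighed amounts at 100.0 g of glass in full precision (the yield, net glass mass, totals, the six compositions, LOI) exactly as printed in the question or the answer.
Oxide mass targets, per 100.0 g fused product:
  TiO2: 6.688% × 100.0 = 6.688 g
  Al2O3: 2.586% × 100.0 = 2.586 g
  MgO: 27.02% × 100.0 = 27.02 g
  SiO2: 45.38% × 100.0 = 45.38 g
  ZrO2: 7.692% × 100.0 = 7.692 g
  BaO: 10.64% × 100.0 = 10.64 g
Oxide-by-oxide audit applying the batch weights above, against the basis in use (summed amounts equal target values modulo rounding of the values):
  TiO2: 6.755·0.9901 = 6.688 g (target 6.688 g)
  Al2O3: 2.596·0.9960 = 2.586 g (target 2.586 g)
  MgO: 65.76·0.3166 + 12.98·0.4779 = 27.02 g (target 27.02 g)
  SiO2: 11.44·0.3266 + 65.76·0.6333 = 45.38 g (target 45.38 g)
  ZrO2: 11.44·0.6724 = 7.692 g (target 7.692 g)
  BaO: 13.72·0.7757 = 10.64 g (target 10.64 g)
Glass mass check: batch total minus LOI = 100.0 g (oxide target masses add up to 100.0 g; the stated basis being 100.0 g — gaps are rounding artifacts).
Batch total: Σ batch = 113.3 g; loss to ignition Σ batch·LOI = 13.24 g; yield, glass over the total, = 88.31%.

Batch per 100.0 g fused product:
  Rutile: 6.755 g
  Witherite: 13.72 g
  Alumina: 2.596 g
  ZrSiO4: 11.44 g
  Mg3Si4O10(OH)2: 65.76 g
  Magnesite: 12.98 g
Total batch = 113.3 g; LOI loss = 13.24 g; yield = 88.31%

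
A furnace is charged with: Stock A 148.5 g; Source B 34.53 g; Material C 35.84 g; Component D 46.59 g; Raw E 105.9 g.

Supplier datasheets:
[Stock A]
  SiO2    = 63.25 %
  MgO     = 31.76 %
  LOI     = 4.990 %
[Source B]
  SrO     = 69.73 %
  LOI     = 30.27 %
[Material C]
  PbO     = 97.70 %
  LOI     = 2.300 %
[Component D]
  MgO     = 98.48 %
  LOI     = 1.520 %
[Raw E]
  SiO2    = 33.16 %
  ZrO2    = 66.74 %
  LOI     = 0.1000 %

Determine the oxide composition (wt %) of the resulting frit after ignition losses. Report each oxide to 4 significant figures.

Glass mass = 351.9 g (batch 371.4 − LOI 19.50).
Composition: SiO2 36.67%, PbO 9.952%, ZrO2 20.09%, MgO 26.44%, SrO 6.843%

The working math maintains full precision at all times; working values appear rounded to 4 significant digits as written — every reported result carries a single rounding — the derived quantities are computed using the weight values at 351.9 g of glass at full precision (the totals, LOI, five oxide percentages, net glass mass, the yield) exactly as shown in the problem or the answer.
Delivered oxide masses:
  SiO2: 148.5·0.6325 + 105.9·0.3316 = 129.0 g
  PbO: 35.84·0.9770 = 35.02 g
  ZrO2: 105.9·0.6674 = 70.68 g
  MgO: 148.5·0.3176 + 46.59·0.9848 = 93.05 g
  SrO: 34.53·0.6973 = 24.08 g
LOI: 148.5·0.04990 + 34.53·0.3027 + 35.84·0.02300 + 46.59·0.01520 + 105.9·0.001000 = 19.50 g
The glass mass, total less LOI, = 371.4 − 19.50 = 351.9 g (= Σ oxide masses)
each oxide over glass, ×100, is wt %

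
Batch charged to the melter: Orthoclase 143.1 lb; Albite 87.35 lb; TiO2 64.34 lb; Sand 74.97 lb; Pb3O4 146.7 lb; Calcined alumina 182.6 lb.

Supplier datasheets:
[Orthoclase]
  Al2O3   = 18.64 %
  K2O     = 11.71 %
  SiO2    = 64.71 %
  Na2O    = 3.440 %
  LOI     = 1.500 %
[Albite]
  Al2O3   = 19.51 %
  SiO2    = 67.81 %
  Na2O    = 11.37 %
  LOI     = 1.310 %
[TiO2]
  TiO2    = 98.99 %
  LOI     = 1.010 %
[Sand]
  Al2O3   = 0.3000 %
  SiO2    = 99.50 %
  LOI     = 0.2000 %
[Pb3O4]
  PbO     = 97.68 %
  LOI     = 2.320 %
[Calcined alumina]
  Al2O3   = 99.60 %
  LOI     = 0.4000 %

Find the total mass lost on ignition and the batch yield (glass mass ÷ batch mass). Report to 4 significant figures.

All internal work keeps full float precision at each step — values along the way appear rounded off to 4 significant figures within the worked lines; every reported value sees exactly one rounding. The derived quantities (LOI, the yield, the six compositions, glass mass, the totals) are recomputed from the batch weights per 690.8 lb of glass at exact precision, as set out in the problem or answer text.
Each material's LOI contribution:
  Orthoclase: 143.1 × 0.01500 = 2.146 lb
  Albite: 87.35 × 0.01310 = 1.144 lb
  TiO2: 64.34 × 0.01010 = 0.6498 lb
  Sand: 74.97 × 0.002000 = 0.1499 lb
  Pb3O4: 146.7 × 0.02320 = 3.403 lb
  Calcined alumina: 182.6 × 0.004000 = 0.7304 lb
Total LOI = 8.224 lb
Glass = batch − LOI = 699.1 − 8.224 = 690.8 lb

LOI loss = 8.224 lb; glass = 690.8 lb; yield = 98.82%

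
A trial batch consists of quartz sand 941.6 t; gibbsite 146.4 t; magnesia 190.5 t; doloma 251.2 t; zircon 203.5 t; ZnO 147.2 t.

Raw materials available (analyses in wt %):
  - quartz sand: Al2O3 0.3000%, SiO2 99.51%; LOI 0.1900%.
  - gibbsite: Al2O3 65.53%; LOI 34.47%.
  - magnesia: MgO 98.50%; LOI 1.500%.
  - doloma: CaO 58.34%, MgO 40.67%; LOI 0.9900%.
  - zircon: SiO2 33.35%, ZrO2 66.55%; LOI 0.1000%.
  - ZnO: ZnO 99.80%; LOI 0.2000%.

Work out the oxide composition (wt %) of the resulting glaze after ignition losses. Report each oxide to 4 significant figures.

Glass mass = 1822 t (batch 1880 − LOI 58.10).
Composition: CaO 8.042%, Al2O3 5.420%, SiO2 55.14%, ZnO 8.062%, ZrO2 7.432%, MgO 15.90%

In-progress results appear rounded to four significant digits within the worked lines; the working math runs at exact precision through every step. Every reported result includes exactly one rounding. The derived quantities (the six compositions, glass mass, the yield, totals, LOI) are rebuilt at full float precision from the weighed amounts at 1822 t of glass, as they appear in the question or the answer.
Oxide-by-oxide delivered mass:
  CaO: 251.2·0.5834 = 146.6 t
  Al2O3: 941.6·0.003000 + 146.4·0.6553 = 98.76 t
  SiO2: 941.6·0.9951 + 203.5·0.3335 = 1005 t
  ZnO: 147.2·0.9980 = 146.9 t
  ZrO2: 203.5·0.6655 = 135.4 t
  MgO: 190.5·0.9850 + 251.2·0.4067 = 289.8 t
LOI: 941.6·0.001900 + 146.4·0.3447 + 190.5·0.01500 + 251.2·0.009900 + 203.5·0.001000 + 147.2·0.002000 = 58.10 t
Resulting glass, batch − LOI: 1880 − 58.10 = 1822 t (matching Σ of the oxides)
oxide / glass × 100 gives the wt %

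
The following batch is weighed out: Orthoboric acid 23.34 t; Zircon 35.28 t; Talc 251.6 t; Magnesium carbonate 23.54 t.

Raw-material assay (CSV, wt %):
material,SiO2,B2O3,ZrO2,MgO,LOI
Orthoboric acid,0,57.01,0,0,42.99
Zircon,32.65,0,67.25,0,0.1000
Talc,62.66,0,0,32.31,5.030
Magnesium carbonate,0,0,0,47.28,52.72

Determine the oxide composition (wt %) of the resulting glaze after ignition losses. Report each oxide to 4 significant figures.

Glass mass = 298.6 t (batch 333.8 − LOI 35.13).
Composition: SiO2 56.65%, B2O3 4.456%, ZrO2 7.945%, MgO 30.95%

Working values appear, rounded to 4 significant digits, as written. Each numeric step maintains full float precision through the solve — exactly one rounding is applied to every reported figure — derived quantities (the yield, four oxide percentages, ignition loss, the totals, glass mass) are carried from the batch weights for 298.6 t of glass at full float precision, exactly as printed in either problem or answer.
Oxide-by-oxide delivered mass:
  SiO2: 35.28·0.3265 + 251.6·0.6266 = 169.2 t
  B2O3: 23.34·0.5701 = 13.31 t
  ZrO2: 35.28·0.6725 = 23.73 t
  MgO: 251.6·0.3231 + 23.54·0.4728 = 92.42 t
LOI: 23.34·0.4299 + 35.28·0.001000 + 251.6·0.05030 + 23.54·0.5272 = 35.13 t
The glass mass, total less LOI, = 333.8 − 35.13 = 298.6 t (consistent with Σ oxide mass)
wt % = 100 × oxide mass / glass mass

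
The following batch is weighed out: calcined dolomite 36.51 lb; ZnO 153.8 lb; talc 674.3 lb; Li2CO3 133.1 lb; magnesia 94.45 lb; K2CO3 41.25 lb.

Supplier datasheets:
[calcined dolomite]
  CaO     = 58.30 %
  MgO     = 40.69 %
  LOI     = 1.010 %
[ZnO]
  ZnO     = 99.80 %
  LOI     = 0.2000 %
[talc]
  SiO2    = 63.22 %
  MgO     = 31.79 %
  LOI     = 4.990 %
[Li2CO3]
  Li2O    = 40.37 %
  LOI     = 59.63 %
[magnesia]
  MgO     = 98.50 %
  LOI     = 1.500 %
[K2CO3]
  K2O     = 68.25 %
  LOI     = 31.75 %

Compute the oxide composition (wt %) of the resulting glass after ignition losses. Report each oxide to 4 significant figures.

Glass mass = 1005 lb (batch 1133 − LOI 128.2).
Composition: SiO2 42.41%, Li2O 5.345%, CaO 2.118%, K2O 2.801%, ZnO 15.27%, MgO 32.06%

All arithmetic holds full precision from start to finish — values along the way are shown rounded to 4 significant figures on the page — every reported value is rounded once only; derived quantities are rebuilt at full float precision (glass mass, the yield, ignition loss, the six compositions, totals) using the weight values per 1005 lb of glass, exactly as shown in the question or the answer.
Oxide masses out of the charge:
  SiO2: 674.3·0.6322 = 426.3 lb
  Li2O: 133.1·0.4037 = 53.73 lb
  CaO: 36.51·0.5830 = 21.29 lb
  K2O: 41.25·0.6825 = 28.15 lb
  ZnO: 153.8·0.9980 = 153.5 lb
  MgO: 36.51·0.4069 + 674.3·0.3179 + 94.45·0.9850 = 322.2 lb
LOI: 36.51·0.01010 + 153.8·0.002000 + 674.3·0.04990 + 133.1·0.5963 + 94.45·0.01500 + 41.25·0.3175 = 128.2 lb
The glass mass, total less LOI, = 1133 − 128.2 = 1005 lb (equal to the oxide-mass sum)
wt %: oxide over glass, times 100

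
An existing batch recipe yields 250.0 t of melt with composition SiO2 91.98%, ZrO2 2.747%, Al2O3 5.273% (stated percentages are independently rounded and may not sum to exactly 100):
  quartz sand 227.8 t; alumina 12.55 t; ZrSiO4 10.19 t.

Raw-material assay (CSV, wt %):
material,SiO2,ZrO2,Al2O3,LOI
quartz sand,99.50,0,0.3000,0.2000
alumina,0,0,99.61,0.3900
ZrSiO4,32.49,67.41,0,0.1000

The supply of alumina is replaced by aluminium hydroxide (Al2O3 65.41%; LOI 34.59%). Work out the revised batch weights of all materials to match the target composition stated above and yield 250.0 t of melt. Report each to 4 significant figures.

Revised batch per 250.0 t melt:
  quartz sand: 227.8 t
  aluminium hydroxide: 19.11 t
  ZrSiO4: 10.19 t
Total batch = 257.1 t; LOI loss = 7.076 t

Each numeric step keeps full float precision from start to finish — intermediates are printed rounded to four significant digits; every reported result sees exactly one rounding; the derived quantities are recomputed starting from the weights on 250.0 t of glass in exact precision (net glass mass, ignition loss, three oxide percentages, totals, the yield), as set out in the question or the answer.
Per-oxide target masses for 250.0 t melt:
  SiO2: 91.98% × 250.0 = 230.0 t
  ZrO2: 2.747% × 250.0 = 6.868 t
  Al2O3: 5.273% × 250.0 = 13.18 t
Sums-versus-targets review using the reported weights, relative to the basis at hand (every target is met by its sum within answer rounding):
  SiO2: 227.8·0.9950 + 10.19·0.3249 = 230.0 t (target 230.0 t)
  ZrO2: 10.19·0.6741 = 6.869 t (target 6.868 t)
  Al2O3: 227.8·0.003000 + 19.11·0.6541 = 13.18 t (target 13.18 t)
Auditing the glass mass value: total charge less LOI = 250.0 t (the targets, summed, come to 250.0 t; with the basis standing at 250.0 t — deltas are rounding alone).
Total batch = Σ batch = 257.1 t; the LOI term Σ batch·LOI equals 7.076 t; yield: glass divided by total = 97.25%.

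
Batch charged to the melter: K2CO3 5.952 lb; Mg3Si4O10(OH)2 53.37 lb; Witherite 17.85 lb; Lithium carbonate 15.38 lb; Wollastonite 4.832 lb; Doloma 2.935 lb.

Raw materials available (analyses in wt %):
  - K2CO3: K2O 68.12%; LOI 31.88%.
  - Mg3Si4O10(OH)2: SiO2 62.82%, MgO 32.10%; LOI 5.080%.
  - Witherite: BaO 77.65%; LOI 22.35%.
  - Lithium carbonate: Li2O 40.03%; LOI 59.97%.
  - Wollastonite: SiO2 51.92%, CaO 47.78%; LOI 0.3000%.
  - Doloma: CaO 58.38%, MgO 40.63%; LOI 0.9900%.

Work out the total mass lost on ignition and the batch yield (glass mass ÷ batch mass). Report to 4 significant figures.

The working math keeps full precision from start to finish — intermediates appear, rounded to four significant digits, in the printout — a single rounding finalizes each reported number — the derived quantities (the six compositions, the yield, glass mass, LOI, totals) are computed in exact precision from the batch weights per 82.45 lb of glass as set out in the question or the answer.
Each material's LOI contribution:
  K2CO3: 5.952 × 0.3188 = 1.897 lb
  Mg3Si4O10(OH)2: 53.37 × 0.05080 = 2.711 lb
  Witherite: 17.85 × 0.2235 = 3.989 lb
  Lithium carbonate: 15.38 × 0.5997 = 9.223 lb
  Wollastonite: 4.832 × 0.003000 = 0.01450 lb
  Doloma: 2.935 × 0.009900 = 0.02906 lb
Total LOI = 17.87 lb
Glass = batch − LOI = 100.3 − 17.87 = 82.45 lb

LOI loss = 17.87 lb; glass = 82.45 lb; yield = 82.19%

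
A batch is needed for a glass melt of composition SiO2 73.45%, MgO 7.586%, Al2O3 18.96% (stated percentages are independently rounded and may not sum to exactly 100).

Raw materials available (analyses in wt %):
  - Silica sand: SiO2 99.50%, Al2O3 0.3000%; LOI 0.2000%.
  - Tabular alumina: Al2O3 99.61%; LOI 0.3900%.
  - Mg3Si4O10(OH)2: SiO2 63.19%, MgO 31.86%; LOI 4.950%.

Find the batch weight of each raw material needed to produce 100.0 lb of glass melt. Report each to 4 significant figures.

Batch per 100.0 lb glass melt:
  Silica sand: 58.70 lb
  Tabular alumina: 18.86 lb
  Mg3Si4O10(OH)2: 23.81 lb
Total batch = 101.4 lb; LOI loss = 1.370 lb; yield = 98.65%

The whole derivation keeps full precision in all steps — intermediates are printed, with 4-significant-figure rounding, between the steps. Every reported value takes exactly one rounding; all derived quantities, which include three oxide percentages, net glass mass, the yield, the totals, LOI, are rebuilt at full precision, as given in problem or answer, starting from the weights on 100.0 lb of glass.
The oxide mass targets at 100.0 lb glass melt:
  SiO2: 73.45% × 100.0 = 73.45 lb
  MgO: 7.586% × 100.0 = 7.586 lb
  Al2O3: 18.96% × 100.0 = 18.96 lb
Balance tally, oxide-wise, given the weights on record, for the quoted basis mass (summed amounts equal target values exact up to rounding of places):
  SiO2: 58.70·0.9950 + 23.81·0.6319 = 73.45 lb (target 73.45 lb)
  MgO: 23.81·0.3186 = 7.586 lb (target 7.586 lb)
  Al2O3: 58.70·0.003000 + 18.86·0.9961 = 18.96 lb (target 18.96 lb)
Glass-mass bookkeeping: Σ batch − LOI loss = 100.0 lb (summing oxide targets gives 100.0 lb; the stated basis being 100.0 lb — differing by rounding only).
Batch grand total — Σ batch = 101.4 lb; Σ batch·LOI gives LOI loss = 1.370 lb; yield, glass over the total, = 98.65%.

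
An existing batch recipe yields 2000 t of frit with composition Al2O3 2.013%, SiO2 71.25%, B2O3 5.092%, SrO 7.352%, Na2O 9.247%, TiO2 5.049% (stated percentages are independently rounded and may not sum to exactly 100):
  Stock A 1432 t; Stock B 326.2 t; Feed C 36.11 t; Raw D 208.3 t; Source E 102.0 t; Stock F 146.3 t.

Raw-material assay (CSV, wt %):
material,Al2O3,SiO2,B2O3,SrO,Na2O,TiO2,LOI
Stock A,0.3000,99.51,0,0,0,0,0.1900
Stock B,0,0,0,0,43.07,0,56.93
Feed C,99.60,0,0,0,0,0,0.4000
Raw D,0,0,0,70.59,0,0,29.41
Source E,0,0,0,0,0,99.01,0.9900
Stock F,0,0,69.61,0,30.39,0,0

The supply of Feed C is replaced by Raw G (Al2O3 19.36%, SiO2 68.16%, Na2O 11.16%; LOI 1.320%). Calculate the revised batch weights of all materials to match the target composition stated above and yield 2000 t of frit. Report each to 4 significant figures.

Revised batch per 2000 t frit:
  Stock A: 1303 t
  Stock B: 277.5 t
  Raw G: 187.8 t
  Raw D: 208.3 t
  Source E: 102.0 t
  Stock F: 146.3 t
Total batch = 2225 t; LOI loss = 225.2 t

Every computation maintains full precision throughout — the intermediate values appear, rounded to four significant digits, between the steps; each reported value is rounded once only; the derived quantities, including glass mass, six oxide percentages, LOI, yield, the totals, are computed from the batch weights per 2000 t of glass at full float precision, as they appear in question or answer.
Oxide-by-oxide targets in 2000 t frit:
  Al2O3: 2.013% × 2000 = 40.26 t
  SiO2: 71.25% × 2000 = 1425 t
  B2O3: 5.092% × 2000 = 101.8 t
  SrO: 7.352% × 2000 = 147.0 t
  Na2O: 9.247% × 2000 = 184.9 t
  TiO2: 5.049% × 2000 = 101.0 t
Oxide-by-oxide audit working from each reported weight, at the basis given (every target is met by its sum given rounding of the digits):
  Al2O3: 1303·0.003000 + 187.8·0.1936 = 40.27 t (target 40.26 t)
  SiO2: 1303·0.9951 + 187.8·0.6816 = 1425 t (target 1425 t)
  B2O3: 146.3·0.6961 = 101.8 t (target 101.8 t)
  SrO: 208.3·0.7059 = 147.0 t (target 147.0 t)
  Na2O: 277.5·0.4307 + 187.8·0.1116 + 146.3·0.3039 = 184.9 t (target 184.9 t)
  TiO2: 102.0·0.9901 = 101.0 t (target 101.0 t)
Consistency of the glass mass: batch total minus LOI = 2000 t (summing oxide targets gives 2000 t; versus the stated basis of 2000 t — deltas are rounding alone).
Whole-batch sum: Σ batch = 2225 t; ignition loss, Σ(batch × LOI) = 225.2 t; the yield ratio, glass ÷ batch: 89.88%.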